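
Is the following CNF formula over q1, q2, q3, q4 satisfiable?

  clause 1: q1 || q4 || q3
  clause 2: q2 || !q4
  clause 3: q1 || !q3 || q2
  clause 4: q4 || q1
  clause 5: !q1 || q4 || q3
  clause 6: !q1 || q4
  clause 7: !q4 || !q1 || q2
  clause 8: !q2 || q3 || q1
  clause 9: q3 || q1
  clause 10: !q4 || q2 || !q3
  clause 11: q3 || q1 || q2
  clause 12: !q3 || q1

Satisfiable

Try q2 = true.
Try q4 = true.
Try q3 = true.
From the singleton clause (q1), q1 = true.
Every clause now holds.
A satisfying assignment: q1 ↦ true; q2 ↦ true; q3 ↦ true; q4 ↦ true.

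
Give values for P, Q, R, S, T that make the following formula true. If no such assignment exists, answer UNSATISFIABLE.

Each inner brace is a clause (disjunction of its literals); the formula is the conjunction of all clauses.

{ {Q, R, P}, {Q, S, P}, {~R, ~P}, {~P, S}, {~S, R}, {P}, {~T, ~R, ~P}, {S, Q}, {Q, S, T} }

The clause (P) is unit, so P = 1.
The clause (~R) is unit, so R = 0.
The clause (S) is unit, so S = 1.
Now (~S) is unsatisfied and unit — conflict.

UNSATISFIABLE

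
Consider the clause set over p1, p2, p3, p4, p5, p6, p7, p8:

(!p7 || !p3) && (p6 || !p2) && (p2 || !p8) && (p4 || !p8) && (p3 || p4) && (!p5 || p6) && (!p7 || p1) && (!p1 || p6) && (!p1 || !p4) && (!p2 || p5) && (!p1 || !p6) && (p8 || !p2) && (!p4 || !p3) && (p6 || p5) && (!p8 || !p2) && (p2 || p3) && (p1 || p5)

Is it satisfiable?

Yes

Case p7 = false:
Case p6 = true:
(!p1) alone gives p1 = false.
(p5) alone gives p5 = true.
Case p2 = false:
(!p8) alone gives p8 = false.
(p3) alone gives p3 = true.
(!p4) alone gives p4 = false.
Every clause now holds.
A satisfying assignment: p1 ↦ false, p2 ↦ false, p3 ↦ true, p4 ↦ false, p5 ↦ true, p6 ↦ true, p7 ↦ false, p8 ↦ false.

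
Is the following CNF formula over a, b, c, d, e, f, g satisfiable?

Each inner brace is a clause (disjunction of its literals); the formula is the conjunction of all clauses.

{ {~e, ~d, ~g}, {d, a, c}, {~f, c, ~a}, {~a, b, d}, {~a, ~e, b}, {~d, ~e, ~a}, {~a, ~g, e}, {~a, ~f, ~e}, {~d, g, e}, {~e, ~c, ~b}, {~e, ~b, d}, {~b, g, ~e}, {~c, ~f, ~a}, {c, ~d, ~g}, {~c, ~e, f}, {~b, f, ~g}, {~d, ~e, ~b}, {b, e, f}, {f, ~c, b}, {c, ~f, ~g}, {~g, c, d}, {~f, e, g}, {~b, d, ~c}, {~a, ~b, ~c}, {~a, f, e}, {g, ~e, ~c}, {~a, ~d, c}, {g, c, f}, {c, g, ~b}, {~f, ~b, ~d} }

Yes

Case e = 1:
Case d = 1:
From the singleton clause (~g), g = 0.
From the singleton clause (~a), a = 0.
From the singleton clause (~b), b = 0.
From the singleton clause (~c), c = 0.
From the singleton clause (f), f = 1.
Every clause now holds.
A satisfying assignment: a: 0; b: 0; c: 0; d: 1; e: 1; f: 1; g: 0.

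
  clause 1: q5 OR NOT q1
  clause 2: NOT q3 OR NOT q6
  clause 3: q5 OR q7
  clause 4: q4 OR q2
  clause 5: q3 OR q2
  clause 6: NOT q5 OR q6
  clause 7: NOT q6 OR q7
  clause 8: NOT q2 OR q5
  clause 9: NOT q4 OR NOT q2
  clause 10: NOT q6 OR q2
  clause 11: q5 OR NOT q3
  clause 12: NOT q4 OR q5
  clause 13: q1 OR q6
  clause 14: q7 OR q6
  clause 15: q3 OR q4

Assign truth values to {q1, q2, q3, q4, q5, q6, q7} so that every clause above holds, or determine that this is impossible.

Suppose q5 = true.
From the singleton clause (q6), q6 = true.
From the singleton clause (NOT q3), q3 = false.
From the singleton clause (q2), q2 = true.
From the singleton clause (q7), q7 = true.
From the singleton clause (NOT q4), q4 = false.
But (q4) is also a unit clause — contradiction.
That branch fails; take q5 = false instead.
From the singleton clause (NOT q1), q1 = false.
From the singleton clause (q7), q7 = true.
From the singleton clause (NOT q2), q2 = false.
From the singleton clause (q4), q4 = true.
But (NOT q4) is also a unit clause — contradiction.
Neither q5 = true nor q5 = false works.

UNSATISFIABLE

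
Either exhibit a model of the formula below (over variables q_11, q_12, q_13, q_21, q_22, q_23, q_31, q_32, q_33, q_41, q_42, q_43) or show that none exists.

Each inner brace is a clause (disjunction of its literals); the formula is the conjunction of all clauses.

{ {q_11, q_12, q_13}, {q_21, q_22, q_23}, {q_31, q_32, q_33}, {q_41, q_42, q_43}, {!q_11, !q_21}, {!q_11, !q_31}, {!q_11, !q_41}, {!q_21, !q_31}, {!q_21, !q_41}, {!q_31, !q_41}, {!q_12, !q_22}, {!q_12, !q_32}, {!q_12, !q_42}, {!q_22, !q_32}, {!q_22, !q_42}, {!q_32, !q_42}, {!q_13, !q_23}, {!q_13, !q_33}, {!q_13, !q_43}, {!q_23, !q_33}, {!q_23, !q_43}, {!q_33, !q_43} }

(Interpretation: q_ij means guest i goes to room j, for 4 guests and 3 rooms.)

Suppose q_11 = false.
Suppose q_12 = true.
From the singleton clause (!q_22), q_22 = false.
From the singleton clause (!q_32), q_32 = false.
From the singleton clause (!q_42), q_42 = false.
Suppose q_21 = true.
From the singleton clause (!q_31), q_31 = false.
From the singleton clause (q_33), q_33 = true.
From the singleton clause (!q_41), q_41 = false.
From the singleton clause (q_43), q_43 = true.
That conflicts with the unit clause (!q_43).
Undo q_21 and try q_21 = false.
From the singleton clause (q_23), q_23 = true.
From the singleton clause (!q_13), q_13 = false.
From the singleton clause (!q_33), q_33 = false.
From the singleton clause (q_31), q_31 = true.
From the singleton clause (!q_41), q_41 = false.
From the singleton clause (q_43), q_43 = true.
That conflicts with the unit clause (!q_43).
Either choice for q_21 ends in contradiction.
Undo q_12 and try q_12 = false.
From the singleton clause (q_13), q_13 = true.
From the singleton clause (!q_23), q_23 = false.
From the singleton clause (!q_33), q_33 = false.
From the singleton clause (!q_43), q_43 = false.
Suppose q_21 = true.
From the singleton clause (!q_31), q_31 = false.
From the singleton clause (q_32), q_32 = true.
From the singleton clause (!q_41), q_41 = false.
From the singleton clause (q_42), q_42 = true.
That conflicts with the unit clause (!q_42).
Undo q_21 and try q_21 = false.
From the singleton clause (q_22), q_22 = true.
From the singleton clause (!q_32), q_32 = false.
From the singleton clause (q_31), q_31 = true.
From the singleton clause (!q_41), q_41 = false.
From the singleton clause (q_42), q_42 = true.
That conflicts with the unit clause (!q_42).
Either choice for q_21 ends in contradiction.
Either choice for q_12 ends in contradiction.
Undo q_11 and try q_11 = true.
From the singleton clause (!q_21), q_21 = false.
From the singleton clause (!q_31), q_31 = false.
From the singleton clause (!q_41), q_41 = false.
Suppose q_22 = true.
From the singleton clause (!q_12), q_12 = false.
From the singleton clause (!q_32), q_32 = false.
From the singleton clause (q_33), q_33 = true.
From the singleton clause (!q_42), q_42 = false.
From the singleton clause (q_43), q_43 = true.
That conflicts with the unit clause (!q_43).
Undo q_22 and try q_22 = false.
From the singleton clause (q_23), q_23 = true.
From the singleton clause (!q_13), q_13 = false.
From the singleton clause (!q_33), q_33 = false.
From the singleton clause (q_32), q_32 = true.
From the singleton clause (!q_12), q_12 = false.
From the singleton clause (!q_42), q_42 = false.
From the singleton clause (q_43), q_43 = true.
That conflicts with the unit clause (!q_43).
Either choice for q_22 ends in contradiction.
Either choice for q_11 ends in contradiction.

UNSATISFIABLE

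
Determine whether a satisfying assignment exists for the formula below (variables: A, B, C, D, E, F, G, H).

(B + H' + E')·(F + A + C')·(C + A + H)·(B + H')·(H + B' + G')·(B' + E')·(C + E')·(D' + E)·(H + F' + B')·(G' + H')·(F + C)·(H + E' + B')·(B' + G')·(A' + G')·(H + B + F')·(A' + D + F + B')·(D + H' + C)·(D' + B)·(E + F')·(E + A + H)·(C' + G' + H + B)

Satisfiable

Suppose B = 0.
(H') alone gives H = 0.
(F') alone gives F = 0.
(C) alone gives C = 1.
(A) alone gives A = 1.
(G') alone gives G = 0.
(D') alone gives D = 0.
Every clause is now satisfied; E is unconstrained.
A satisfying assignment: A ↦ 1; B ↦ 0; C ↦ 1; D ↦ 0; E ↦ 1; F ↦ 0; G ↦ 0; H ↦ 0.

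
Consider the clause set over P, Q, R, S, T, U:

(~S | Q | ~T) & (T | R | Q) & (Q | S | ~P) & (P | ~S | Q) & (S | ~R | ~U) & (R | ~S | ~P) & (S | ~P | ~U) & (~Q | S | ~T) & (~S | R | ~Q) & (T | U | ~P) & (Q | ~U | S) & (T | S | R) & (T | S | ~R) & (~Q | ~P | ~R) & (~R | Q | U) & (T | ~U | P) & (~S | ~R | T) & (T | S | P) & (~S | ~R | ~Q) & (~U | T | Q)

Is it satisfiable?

Yes, satisfiable

Suppose S = 0.
Suppose Q = 0.
The clause (~P) is unit, so P = 0.
The clause (~U) is unit, so U = 0.
The clause (~R) is unit, so R = 0.
The clause (T) is unit, so T = 1.
This assignment satisfies each clause.
A satisfying assignment: P ↦ 0; Q ↦ 0; R ↦ 0; S ↦ 0; T ↦ 1; U ↦ 0.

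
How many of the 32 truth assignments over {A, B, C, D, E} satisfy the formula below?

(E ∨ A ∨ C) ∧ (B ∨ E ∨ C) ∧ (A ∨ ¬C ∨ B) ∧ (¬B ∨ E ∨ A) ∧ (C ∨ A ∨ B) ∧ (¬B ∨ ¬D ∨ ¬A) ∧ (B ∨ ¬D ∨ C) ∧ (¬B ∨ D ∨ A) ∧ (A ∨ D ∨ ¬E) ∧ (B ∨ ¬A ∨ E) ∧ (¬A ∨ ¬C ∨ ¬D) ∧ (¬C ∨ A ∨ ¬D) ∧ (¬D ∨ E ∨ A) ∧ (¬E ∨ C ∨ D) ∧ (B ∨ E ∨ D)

5

There are 2^5 = 32 truth assignments over (A, B, C, D, E).
Split on A. With A = True, the clauses containing A are satisfied and ¬A drops from the rest; 4 of the 2^4 = 16 assignments to the other variables satisfy what remains.
With A = False, by the same count on the reduced clause set, 1 assignment works.
(One model: A=F, B=T, C=F, D=T, E=T.)
Total: 4 + 1 = 5.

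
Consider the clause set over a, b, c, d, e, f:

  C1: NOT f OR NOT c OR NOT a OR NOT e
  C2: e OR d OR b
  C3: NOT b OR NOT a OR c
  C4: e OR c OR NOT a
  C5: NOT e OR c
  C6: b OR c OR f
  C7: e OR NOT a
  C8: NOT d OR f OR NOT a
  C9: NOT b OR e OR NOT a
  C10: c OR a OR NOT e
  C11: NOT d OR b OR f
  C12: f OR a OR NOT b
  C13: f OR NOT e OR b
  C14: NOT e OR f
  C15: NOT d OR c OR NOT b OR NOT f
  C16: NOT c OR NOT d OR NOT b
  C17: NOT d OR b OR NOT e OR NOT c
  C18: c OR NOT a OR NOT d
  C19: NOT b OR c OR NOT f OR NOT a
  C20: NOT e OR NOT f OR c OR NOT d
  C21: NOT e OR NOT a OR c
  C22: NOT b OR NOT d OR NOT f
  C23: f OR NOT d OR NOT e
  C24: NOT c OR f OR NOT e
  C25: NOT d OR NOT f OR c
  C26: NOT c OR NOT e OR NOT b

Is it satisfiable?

Satisfiable

Suppose e = false.
From the singleton clause (NOT a), a = false.
Suppose d = true.
Suppose b = false.
From the singleton clause (f), f = true.
From the singleton clause (c), c = true.
This assignment satisfies each clause.
A satisfying assignment: a: false; b: false; c: true; d: true; e: false; f: true.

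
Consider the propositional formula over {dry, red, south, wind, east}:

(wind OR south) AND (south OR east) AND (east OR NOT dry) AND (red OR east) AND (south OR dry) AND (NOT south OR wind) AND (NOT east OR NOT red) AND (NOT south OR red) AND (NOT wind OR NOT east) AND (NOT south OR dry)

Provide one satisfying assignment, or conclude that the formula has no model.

UNSATISFIABLE

Suppose wind = true.
Unit clause (NOT east) forces east = false.
Unit clause (south) forces south = true.
Unit clause (NOT dry) forces dry = false.
But (dry) is also a unit clause — contradiction.
So wind must be the other value — set wind = false.
Unit clause (south) forces south = true.
But (NOT south) is also a unit clause — contradiction.
Both values of wind lead to a conflict.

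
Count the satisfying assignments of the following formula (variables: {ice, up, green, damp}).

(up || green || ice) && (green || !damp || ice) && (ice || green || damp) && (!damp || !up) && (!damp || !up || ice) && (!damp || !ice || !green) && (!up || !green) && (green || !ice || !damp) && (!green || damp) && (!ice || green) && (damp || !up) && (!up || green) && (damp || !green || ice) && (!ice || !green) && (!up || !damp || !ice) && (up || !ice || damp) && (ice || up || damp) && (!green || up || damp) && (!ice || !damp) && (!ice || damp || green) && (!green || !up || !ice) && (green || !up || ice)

1

There are 2^4 = 16 truth assignments over (ice, up, green, damp).
Check each against the 22 clauses (columns in the order ice, up, green, damp):
  F F F F  ✗ fails (up || green || ice)
  F F F T  ✗ fails (up || green || ice)
  F F T F  ✗ fails (!green || damp)
  F F T T  ✓ satisfies all
  F T F F  ✗ fails (ice || green || damp)
  F T F T  ✗ fails (green || !damp || ice)
  F T T F  ✗ fails (!up || !green)
  F T T T  ✗ fails (!damp || !up)
  T F F F  ✗ fails (!ice || green)
  T F F T  ✗ fails (green || !ice || !damp)
  T F T F  ✗ fails (!green || damp)
  T F T T  ✗ fails (!damp || !ice || !green)
  T T F F  ✗ fails (!ice || green)
  T T F T  ✗ fails (!damp || !up)
  T T T F  ✗ fails (!up || !green)
  T T T T  ✗ fails (!damp || !up)
1 of the 16 rows is a model.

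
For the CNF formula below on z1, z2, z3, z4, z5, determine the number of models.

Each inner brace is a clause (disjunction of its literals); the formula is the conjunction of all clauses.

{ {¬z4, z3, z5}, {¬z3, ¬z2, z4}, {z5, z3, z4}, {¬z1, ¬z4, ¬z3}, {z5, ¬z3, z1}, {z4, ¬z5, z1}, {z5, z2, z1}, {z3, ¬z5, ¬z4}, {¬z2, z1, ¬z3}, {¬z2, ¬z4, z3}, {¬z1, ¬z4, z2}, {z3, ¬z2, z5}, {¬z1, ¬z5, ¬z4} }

5

There are 2^5 = 32 truth assignments over (z1, z2, z3, z4, z5).
Split on z1. With z1 = True, the clauses containing z1 are satisfied and ¬z1 drops from the rest; 4 of the 2^4 = 16 assignments to the other variables satisfy what remains.
With z1 = False, by the same count on the reduced clause set, 1 assignment works.
Total: 4 + 1 = 5.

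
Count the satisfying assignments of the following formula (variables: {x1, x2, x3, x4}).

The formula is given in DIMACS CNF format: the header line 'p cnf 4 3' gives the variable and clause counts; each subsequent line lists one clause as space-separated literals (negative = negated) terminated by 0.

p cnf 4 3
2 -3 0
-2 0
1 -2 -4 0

4

There are 2^4 = 16 truth assignments over (x1, x2, x3, x4).
Check each against the 3 clauses (columns in the order x1, x2, x3, x4):
  F F F F  ✓ satisfies all
  F F F T  ✓ satisfies all
  F F T F  ✗ fails (x2 ∨ ¬x3)
  F F T T  ✗ fails (x2 ∨ ¬x3)
  F T F F  ✗ fails (¬x2)
  F T F T  ✗ fails (¬x2)
  F T T F  ✗ fails (¬x2)
  F T T T  ✗ fails (¬x2)
  T F F F  ✓ satisfies all
  T F F T  ✓ satisfies all
  T F T F  ✗ fails (x2 ∨ ¬x3)
  T F T T  ✗ fails (x2 ∨ ¬x3)
  T T F F  ✗ fails (¬x2)
  T T F T  ✗ fails (¬x2)
  T T T F  ✗ fails (¬x2)
  T T T T  ✗ fails (¬x2)
4 of the 16 rows are models.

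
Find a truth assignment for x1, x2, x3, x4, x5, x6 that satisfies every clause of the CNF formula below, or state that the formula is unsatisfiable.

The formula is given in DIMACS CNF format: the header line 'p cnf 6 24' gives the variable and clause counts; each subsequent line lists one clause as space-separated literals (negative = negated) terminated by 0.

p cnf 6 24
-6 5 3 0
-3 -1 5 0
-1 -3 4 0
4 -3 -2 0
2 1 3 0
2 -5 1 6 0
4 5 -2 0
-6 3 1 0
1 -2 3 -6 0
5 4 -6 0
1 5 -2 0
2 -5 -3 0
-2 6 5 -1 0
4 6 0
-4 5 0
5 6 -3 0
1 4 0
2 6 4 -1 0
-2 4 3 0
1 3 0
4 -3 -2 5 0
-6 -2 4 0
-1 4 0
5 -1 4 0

Case x4 = True:
(x5) alone gives x5 = True.
Case x2 = True:
Case x1 = True:
Every clause is now satisfied; x3, x6 are unconstrained.

x1: True; x2: True; x3: True; x4: True; x5: True; x6: False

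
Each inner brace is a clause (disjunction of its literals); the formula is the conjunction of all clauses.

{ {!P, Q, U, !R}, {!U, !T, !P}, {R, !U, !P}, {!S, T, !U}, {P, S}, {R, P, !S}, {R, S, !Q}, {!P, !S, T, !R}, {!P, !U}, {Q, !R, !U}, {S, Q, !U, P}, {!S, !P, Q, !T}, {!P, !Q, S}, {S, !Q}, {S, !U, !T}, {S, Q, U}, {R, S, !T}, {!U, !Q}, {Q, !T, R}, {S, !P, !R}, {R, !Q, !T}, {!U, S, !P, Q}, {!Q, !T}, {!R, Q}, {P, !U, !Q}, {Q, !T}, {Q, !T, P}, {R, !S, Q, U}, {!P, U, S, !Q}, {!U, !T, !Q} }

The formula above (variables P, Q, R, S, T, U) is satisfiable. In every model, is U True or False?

Suppose U = true.
Unit clause (!P) forces P = false.
Unit clause (S) forces S = true.
Unit clause (T) forces T = true.
Unit clause (R) forces R = true.
Unit clause (Q) forces Q = true.
Now (!Q) is unsatisfied and unit — conflict.
So every satisfying assignment has U = False.

False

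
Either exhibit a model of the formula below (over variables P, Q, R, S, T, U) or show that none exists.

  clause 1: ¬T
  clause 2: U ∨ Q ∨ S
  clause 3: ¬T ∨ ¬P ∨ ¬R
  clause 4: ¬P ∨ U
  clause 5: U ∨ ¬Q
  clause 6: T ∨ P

P: True,  Q: False,  R: True,  S: True,  T: False,  U: True

Unit clause (¬T) forces T = False.
Unit clause (P) forces P = True.
Unit clause (U) forces U = True.
All clauses hold; Q, R, S can take either value.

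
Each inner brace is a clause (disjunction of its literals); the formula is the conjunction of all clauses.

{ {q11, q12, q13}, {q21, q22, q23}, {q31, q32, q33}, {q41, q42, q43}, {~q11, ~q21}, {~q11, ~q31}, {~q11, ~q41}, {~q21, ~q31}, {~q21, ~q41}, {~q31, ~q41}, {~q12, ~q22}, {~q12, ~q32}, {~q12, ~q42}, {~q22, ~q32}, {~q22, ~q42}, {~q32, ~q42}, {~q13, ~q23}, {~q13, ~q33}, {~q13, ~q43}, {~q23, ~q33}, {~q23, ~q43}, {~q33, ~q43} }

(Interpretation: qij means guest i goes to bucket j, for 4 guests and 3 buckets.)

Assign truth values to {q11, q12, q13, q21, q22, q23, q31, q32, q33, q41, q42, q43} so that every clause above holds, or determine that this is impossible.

Branch on q11: set q11 = 0.
Branch on q12: set q12 = 1.
The clause (~q22) is unit, so q22 = 0.
The clause (~q32) is unit, so q32 = 0.
The clause (~q42) is unit, so q42 = 0.
Branch on q21: set q21 = 1.
The clause (~q31) is unit, so q31 = 0.
The clause (q33) is unit, so q33 = 1.
The clause (~q41) is unit, so q41 = 0.
The clause (q43) is unit, so q43 = 1.
Now (~q43) is unsatisfied and unit — conflict.
Backtrack on q21: now try q21 = 0.
The clause (q23) is unit, so q23 = 1.
The clause (~q13) is unit, so q13 = 0.
The clause (~q33) is unit, so q33 = 0.
The clause (q31) is unit, so q31 = 1.
The clause (~q41) is unit, so q41 = 0.
The clause (q43) is unit, so q43 = 1.
Now (~q43) is unsatisfied and unit — conflict.
Either choice for q21 ends in contradiction.
Backtrack on q12: now try q12 = 0.
The clause (q13) is unit, so q13 = 1.
The clause (~q23) is unit, so q23 = 0.
The clause (~q33) is unit, so q33 = 0.
The clause (~q43) is unit, so q43 = 0.
Branch on q21: set q21 = 1.
The clause (~q31) is unit, so q31 = 0.
The clause (q32) is unit, so q32 = 1.
The clause (~q41) is unit, so q41 = 0.
The clause (q42) is unit, so q42 = 1.
Now (~q42) is unsatisfied and unit — conflict.
Backtrack on q21: now try q21 = 0.
The clause (q22) is unit, so q22 = 1.
The clause (~q32) is unit, so q32 = 0.
The clause (q31) is unit, so q31 = 1.
The clause (~q41) is unit, so q41 = 0.
The clause (q42) is unit, so q42 = 1.
Now (~q42) is unsatisfied and unit — conflict.
Either choice for q21 ends in contradiction.
Either choice for q12 ends in contradiction.
Backtrack on q11: now try q11 = 1.
The clause (~q21) is unit, so q21 = 0.
The clause (~q31) is unit, so q31 = 0.
The clause (~q41) is unit, so q41 = 0.
Branch on q22: set q22 = 1.
The clause (~q12) is unit, so q12 = 0.
The clause (~q32) is unit, so q32 = 0.
The clause (q33) is unit, so q33 = 1.
The clause (~q42) is unit, so q42 = 0.
The clause (q43) is unit, so q43 = 1.
Now (~q43) is unsatisfied and unit — conflict.
Backtrack on q22: now try q22 = 0.
The clause (q23) is unit, so q23 = 1.
The clause (~q13) is unit, so q13 = 0.
The clause (~q33) is unit, so q33 = 0.
The clause (q32) is unit, so q32 = 1.
The clause (~q12) is unit, so q12 = 0.
The clause (~q42) is unit, so q42 = 0.
The clause (q43) is unit, so q43 = 1.
Now (~q43) is unsatisfied and unit — conflict.
Either choice for q22 ends in contradiction.
Either choice for q11 ends in contradiction.

UNSATISFIABLE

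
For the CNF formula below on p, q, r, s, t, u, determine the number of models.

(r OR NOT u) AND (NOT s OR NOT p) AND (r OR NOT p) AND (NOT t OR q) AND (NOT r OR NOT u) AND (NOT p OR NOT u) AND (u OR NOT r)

There are 2^6 = 64 truth assignments over (p, q, r, s, t, u).
Split on q. With q = true, the clauses containing q are satisfied and NOT q drops from the rest; 4 of the 2^5 = 32 assignments to the other variables satisfy what remains.
With q = false, by the same count on the reduced clause set, 2 assignments work.
(One model: p=F, q=F, r=F, s=F, t=F, u=F.)
Total: 4 + 2 = 6.

6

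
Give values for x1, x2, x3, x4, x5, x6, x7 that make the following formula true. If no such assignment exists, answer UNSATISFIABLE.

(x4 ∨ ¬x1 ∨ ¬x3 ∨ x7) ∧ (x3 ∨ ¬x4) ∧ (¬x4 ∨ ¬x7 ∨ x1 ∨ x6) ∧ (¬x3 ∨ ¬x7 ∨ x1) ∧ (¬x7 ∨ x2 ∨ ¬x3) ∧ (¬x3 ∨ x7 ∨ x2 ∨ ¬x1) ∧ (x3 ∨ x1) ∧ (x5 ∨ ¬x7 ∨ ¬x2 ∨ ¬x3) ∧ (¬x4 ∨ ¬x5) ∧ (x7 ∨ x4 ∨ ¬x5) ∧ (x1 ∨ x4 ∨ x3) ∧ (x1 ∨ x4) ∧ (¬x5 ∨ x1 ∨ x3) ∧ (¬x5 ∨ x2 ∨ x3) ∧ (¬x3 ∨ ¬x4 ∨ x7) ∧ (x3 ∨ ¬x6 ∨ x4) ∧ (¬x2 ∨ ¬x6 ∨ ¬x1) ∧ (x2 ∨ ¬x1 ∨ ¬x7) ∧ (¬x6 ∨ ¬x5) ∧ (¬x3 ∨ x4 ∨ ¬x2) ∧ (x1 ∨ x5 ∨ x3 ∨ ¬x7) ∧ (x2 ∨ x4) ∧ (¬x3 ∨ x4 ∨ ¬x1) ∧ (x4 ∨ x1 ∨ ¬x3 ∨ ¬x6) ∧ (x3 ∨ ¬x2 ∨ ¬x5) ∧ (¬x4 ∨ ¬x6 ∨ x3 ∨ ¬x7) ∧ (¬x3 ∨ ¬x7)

Try x3 = False.
Unit clause (¬x4) forces x4 = False.
Unit clause (x1) forces x1 = True.
Unit clause (¬x6) forces x6 = False.
Unit clause (x2) forces x2 = True.
Unit clause (¬x5) forces x5 = False.
No clause remains; x7 is free.

x1 ↦ True; x2 ↦ True; x3 ↦ False; x4 ↦ False; x5 ↦ False; x6 ↦ False; x7 ↦ True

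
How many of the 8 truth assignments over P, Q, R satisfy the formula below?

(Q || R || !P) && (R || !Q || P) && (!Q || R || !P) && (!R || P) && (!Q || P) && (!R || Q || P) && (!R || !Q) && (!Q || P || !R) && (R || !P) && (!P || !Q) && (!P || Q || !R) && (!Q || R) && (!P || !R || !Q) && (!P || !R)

There are 2^3 = 8 truth assignments over (P, Q, R).
Check each against the 14 clauses (columns in the order P, Q, R):
  F F F  ✓ satisfies all
  F F T  ✗ fails (!R || P)
  F T F  ✗ fails (R || !Q || P)
  F T T  ✗ fails (!R || P)
  T F F  ✗ fails (Q || R || !P)
  T F T  ✗ fails (!P || Q || !R)
  T T F  ✗ fails (!Q || R || !P)
  T T T  ✗ fails (!R || !Q)
1 of the 8 rows is a model.

1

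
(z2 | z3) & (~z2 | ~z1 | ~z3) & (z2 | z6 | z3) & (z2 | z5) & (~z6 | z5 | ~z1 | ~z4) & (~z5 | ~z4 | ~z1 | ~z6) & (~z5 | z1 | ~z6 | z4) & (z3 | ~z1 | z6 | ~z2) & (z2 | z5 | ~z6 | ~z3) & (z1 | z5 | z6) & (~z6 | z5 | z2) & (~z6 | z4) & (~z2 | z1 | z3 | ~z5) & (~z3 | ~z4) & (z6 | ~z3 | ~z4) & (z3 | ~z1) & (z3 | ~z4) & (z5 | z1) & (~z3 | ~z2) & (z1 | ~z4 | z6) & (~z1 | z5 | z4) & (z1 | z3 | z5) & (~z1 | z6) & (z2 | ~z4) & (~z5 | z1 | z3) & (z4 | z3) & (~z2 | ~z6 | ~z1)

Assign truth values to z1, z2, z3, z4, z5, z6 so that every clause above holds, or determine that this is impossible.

Branch on z2: set z2 = 0.
From the singleton clause (z3), z3 = 1.
From the singleton clause (z5), z5 = 1.
From the singleton clause (~z4), z4 = 0.
From the singleton clause (~z6), z6 = 0.
From the singleton clause (~z1), z1 = 0.
All clauses are satisfied.

z1=0,  z2=0,  z3=1,  z4=0,  z5=1,  z6=0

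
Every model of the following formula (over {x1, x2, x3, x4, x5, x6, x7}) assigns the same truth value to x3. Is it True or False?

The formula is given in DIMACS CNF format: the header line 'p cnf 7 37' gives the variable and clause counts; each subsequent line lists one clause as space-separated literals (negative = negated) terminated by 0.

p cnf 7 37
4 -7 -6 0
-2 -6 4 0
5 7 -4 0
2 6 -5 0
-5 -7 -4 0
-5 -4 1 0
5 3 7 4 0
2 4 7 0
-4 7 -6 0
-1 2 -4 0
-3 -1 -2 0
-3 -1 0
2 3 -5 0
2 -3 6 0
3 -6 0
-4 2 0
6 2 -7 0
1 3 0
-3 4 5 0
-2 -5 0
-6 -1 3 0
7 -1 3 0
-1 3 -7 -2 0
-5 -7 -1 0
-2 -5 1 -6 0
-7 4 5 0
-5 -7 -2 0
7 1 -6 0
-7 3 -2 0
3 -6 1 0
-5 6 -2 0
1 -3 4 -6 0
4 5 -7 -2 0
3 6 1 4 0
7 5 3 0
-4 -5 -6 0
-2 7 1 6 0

True

Suppose x3 = False.
Unit clause (¬x6) forces x6 = False.
Unit clause (x1) forces x1 = True.
Unit clause (x7) forces x7 = True.
Unit clause (x2) forces x2 = True.
That conflicts with the unit clause (¬x2).
So every satisfying assignment has x3 = True.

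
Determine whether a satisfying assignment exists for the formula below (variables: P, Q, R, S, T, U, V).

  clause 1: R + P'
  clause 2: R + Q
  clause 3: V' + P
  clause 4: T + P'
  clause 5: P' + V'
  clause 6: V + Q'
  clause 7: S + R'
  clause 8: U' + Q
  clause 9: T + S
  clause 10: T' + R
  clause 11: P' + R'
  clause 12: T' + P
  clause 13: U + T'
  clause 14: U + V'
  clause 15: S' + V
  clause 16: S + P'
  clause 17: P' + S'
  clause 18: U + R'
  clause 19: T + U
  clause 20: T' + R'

Unsatisfiable

Try R = 1.
(S) alone gives S = 1.
(P') alone gives P = 0.
(V') alone gives V = 0.
Now (V) is unsatisfied and unit — conflict.
That branch fails; take R = 0 instead.
(P') alone gives P = 0.
(Q) alone gives Q = 1.
(V') alone gives V = 0.
Now (V) is unsatisfied and unit — conflict.
Both values of R lead to a conflict.
No assignment satisfies every clause.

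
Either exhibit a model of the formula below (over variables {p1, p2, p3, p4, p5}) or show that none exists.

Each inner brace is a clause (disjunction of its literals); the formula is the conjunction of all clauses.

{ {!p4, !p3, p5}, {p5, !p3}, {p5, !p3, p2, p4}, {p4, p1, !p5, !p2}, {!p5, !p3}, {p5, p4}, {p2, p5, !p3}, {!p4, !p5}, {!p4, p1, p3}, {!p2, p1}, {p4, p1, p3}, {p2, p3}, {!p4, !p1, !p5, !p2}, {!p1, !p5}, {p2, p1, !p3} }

p1: true; p2: true; p3: false; p4: true; p5: false

Branch on p5: set p5 = false.
From the singleton clause (!p3), p3 = false.
From the singleton clause (p4), p4 = true.
From the singleton clause (p1), p1 = true.
From the singleton clause (p2), p2 = true.
This assignment satisfies each clause.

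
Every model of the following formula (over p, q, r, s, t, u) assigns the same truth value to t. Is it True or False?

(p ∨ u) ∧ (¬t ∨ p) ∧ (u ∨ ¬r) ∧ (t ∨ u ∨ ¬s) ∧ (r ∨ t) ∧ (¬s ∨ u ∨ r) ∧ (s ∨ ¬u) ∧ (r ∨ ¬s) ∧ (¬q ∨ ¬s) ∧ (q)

True

Suppose t = False.
Unit clause (r) forces r = True.
Unit clause (u) forces u = True.
Unit clause (s) forces s = True.
Unit clause (¬q) forces q = False.
But (q) is also a unit clause — contradiction.
So every satisfying assignment has t = True.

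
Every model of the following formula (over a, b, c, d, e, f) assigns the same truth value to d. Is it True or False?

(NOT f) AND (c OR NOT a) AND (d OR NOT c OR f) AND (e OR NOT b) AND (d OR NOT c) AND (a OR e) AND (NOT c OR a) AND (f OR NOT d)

False

Suppose d = true.
The clause (NOT f) is unit, so f = false.
But (f) is also a unit clause — contradiction.
So every satisfying assignment has d = False.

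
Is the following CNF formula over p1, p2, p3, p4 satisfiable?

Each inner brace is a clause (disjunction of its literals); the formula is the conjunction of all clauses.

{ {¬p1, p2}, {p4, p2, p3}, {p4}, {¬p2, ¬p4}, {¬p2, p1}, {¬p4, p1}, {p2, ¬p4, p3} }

No

The clause (p4) is unit, so p4 = True.
The clause (¬p2) is unit, so p2 = False.
The clause (¬p1) is unit, so p1 = False.
That conflicts with the unit clause (p1).
No assignment satisfies every clause.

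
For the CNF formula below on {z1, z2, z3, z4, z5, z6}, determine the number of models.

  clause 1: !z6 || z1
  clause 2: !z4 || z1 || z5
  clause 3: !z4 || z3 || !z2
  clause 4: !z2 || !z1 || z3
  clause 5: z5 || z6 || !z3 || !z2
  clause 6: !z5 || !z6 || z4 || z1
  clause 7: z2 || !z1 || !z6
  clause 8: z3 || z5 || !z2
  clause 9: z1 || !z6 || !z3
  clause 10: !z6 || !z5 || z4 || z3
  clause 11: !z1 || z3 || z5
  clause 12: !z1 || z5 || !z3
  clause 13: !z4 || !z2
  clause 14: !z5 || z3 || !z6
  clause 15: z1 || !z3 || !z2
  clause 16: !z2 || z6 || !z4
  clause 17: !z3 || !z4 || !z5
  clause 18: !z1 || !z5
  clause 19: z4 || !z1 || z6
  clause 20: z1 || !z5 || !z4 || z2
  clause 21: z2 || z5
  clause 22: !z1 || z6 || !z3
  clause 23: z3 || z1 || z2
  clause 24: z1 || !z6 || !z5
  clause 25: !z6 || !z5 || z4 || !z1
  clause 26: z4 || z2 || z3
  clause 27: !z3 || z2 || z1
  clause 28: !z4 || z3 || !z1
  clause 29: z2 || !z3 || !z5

1

There are 2^6 = 64 truth assignments over (z1, z2, z3, z4, z5, z6).
Split on z5. With z5 = true, the clauses containing z5 are satisfied and !z5 drops from the rest; 1 of the 2^5 = 32 assignments to the other variables satisfy what remains.
With z5 = false, by the same count on the reduced clause set, 0 assignments work.
Total: 1 + 0 = 1.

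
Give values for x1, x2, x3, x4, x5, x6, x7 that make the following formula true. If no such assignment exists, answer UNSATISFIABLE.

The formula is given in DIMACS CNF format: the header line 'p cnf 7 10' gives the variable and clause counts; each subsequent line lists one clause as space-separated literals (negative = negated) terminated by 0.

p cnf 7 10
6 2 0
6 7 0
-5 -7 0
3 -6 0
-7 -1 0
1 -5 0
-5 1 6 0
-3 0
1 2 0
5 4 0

x1 ↦ False,  x2 ↦ True,  x3 ↦ False,  x4 ↦ True,  x5 ↦ False,  x6 ↦ False,  x7 ↦ True

From the singleton clause (¬x3), x3 = False.
From the singleton clause (¬x6), x6 = False.
From the singleton clause (x2), x2 = True.
From the singleton clause (x7), x7 = True.
From the singleton clause (¬x5), x5 = False.
From the singleton clause (¬x1), x1 = False.
From the singleton clause (x4), x4 = True.
This assignment satisfies each clause.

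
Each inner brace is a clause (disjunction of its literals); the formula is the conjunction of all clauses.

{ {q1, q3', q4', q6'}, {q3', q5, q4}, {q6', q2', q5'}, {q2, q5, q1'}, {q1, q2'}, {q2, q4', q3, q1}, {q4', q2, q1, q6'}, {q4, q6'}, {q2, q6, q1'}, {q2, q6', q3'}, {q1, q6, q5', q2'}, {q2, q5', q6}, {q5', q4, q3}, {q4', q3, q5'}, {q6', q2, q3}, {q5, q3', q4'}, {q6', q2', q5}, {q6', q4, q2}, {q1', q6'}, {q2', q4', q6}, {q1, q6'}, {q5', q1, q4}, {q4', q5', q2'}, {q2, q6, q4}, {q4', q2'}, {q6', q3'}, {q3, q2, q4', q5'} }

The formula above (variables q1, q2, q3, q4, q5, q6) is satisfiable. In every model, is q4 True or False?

False

Suppose q4 = 1.
(q2') alone gives q2 = 0.
Suppose q5 = 1.
(q6) alone gives q6 = 1.
(q1) alone gives q1 = 1.
But (q1') is also a unit clause — contradiction.
Undo q5 and try q5 = 0.
(q1') alone gives q1 = 0.
(q3) alone gives q3 = 1.
But (q3') is also a unit clause — contradiction.
Both values of q5 lead to a conflict.
So every satisfying assignment has q4 = False.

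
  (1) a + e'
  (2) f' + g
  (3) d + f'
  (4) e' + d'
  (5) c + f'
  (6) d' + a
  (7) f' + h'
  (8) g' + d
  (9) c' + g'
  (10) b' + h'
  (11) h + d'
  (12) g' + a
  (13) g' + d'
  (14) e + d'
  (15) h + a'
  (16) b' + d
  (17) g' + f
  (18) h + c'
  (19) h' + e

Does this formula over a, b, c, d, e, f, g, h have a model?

Yes

Branch on a: set a = 0.
(e') alone gives e = 0.
(d') alone gives d = 0.
(f') alone gives f = 0.
(g') alone gives g = 0.
(b') alone gives b = 0.
(h') alone gives h = 0.
(c') alone gives c = 0.
Every clause now holds.
A satisfying assignment: a: 0, b: 0, c: 0, d: 0, e: 0, f: 0, g: 0, h: 0.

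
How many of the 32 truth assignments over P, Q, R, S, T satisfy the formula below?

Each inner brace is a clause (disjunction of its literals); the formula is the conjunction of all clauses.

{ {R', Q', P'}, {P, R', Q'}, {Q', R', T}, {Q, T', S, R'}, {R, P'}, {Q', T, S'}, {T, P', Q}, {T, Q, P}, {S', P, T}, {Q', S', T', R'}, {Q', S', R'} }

There are 2^5 = 32 truth assignments over (P, Q, R, S, T).
Split on P. With P = 1, the clauses containing P are satisfied and P' drops from the rest; 1 of the 2^4 = 16 assignments to the other variables satisfy what remains.
With P = 0, by the same count on the reduced clause set, 6 assignments work.
(One model: P=F, Q=F, R=F, S=F, T=T.)
Total: 1 + 6 = 7.

7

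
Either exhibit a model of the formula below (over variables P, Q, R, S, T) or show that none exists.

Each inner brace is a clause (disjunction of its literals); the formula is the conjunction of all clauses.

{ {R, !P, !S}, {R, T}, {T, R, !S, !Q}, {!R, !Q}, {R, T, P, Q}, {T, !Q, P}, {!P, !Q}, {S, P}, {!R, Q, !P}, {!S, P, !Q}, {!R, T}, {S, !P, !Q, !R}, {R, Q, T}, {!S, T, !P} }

Case R = false:
Unit clause (T) forces T = true.
Case P = true:
Unit clause (!S) forces S = false.
Unit clause (!Q) forces Q = false.
All clauses are satisfied.

P ↦ true; Q ↦ false; R ↦ false; S ↦ false; T ↦ true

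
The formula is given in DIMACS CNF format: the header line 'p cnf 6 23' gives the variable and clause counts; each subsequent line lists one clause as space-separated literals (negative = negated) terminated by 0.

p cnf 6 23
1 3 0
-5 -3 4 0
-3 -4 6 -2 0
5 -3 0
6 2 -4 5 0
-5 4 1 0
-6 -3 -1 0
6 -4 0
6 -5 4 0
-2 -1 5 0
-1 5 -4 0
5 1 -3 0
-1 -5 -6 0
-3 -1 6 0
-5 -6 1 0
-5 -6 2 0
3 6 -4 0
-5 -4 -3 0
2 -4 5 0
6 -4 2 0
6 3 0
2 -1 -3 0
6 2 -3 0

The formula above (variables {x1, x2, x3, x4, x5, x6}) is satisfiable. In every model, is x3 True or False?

False

Suppose x3 = True.
From the singleton clause (x5), x5 = True.
From the singleton clause (x4), x4 = True.
Now (¬x4) is unsatisfied and unit — conflict.
So every satisfying assignment has x3 = False.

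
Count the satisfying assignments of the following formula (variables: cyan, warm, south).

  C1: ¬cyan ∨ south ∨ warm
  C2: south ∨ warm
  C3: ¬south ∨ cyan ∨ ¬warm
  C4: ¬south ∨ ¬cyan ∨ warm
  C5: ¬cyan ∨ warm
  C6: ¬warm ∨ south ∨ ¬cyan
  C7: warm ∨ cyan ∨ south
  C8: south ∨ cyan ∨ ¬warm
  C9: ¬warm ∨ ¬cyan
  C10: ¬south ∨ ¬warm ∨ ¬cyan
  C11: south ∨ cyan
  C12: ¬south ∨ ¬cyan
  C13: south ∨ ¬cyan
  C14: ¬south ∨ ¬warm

1

There are 2^3 = 8 truth assignments over (cyan, warm, south).
Split on warm. With warm = True, the clauses containing warm are satisfied and ¬warm drops from the rest; 0 of the 2^2 = 4 assignments to the other variables satisfy what remains.
With warm = False, by the same count on the reduced clause set, 1 assignment works.
Total: 0 + 1 = 1.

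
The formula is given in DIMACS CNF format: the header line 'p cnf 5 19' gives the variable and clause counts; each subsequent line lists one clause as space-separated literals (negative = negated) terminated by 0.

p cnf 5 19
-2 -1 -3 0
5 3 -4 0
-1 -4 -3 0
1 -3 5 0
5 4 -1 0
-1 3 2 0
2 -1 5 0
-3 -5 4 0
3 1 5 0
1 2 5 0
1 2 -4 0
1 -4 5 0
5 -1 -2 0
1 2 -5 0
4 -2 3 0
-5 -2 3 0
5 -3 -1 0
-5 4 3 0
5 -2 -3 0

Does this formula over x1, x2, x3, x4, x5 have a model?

Yes

Try x2 = True.
Try x1 = False.
Try x3 = True.
Unit clause (x5) forces x5 = True.
Unit clause (x4) forces x4 = True.
Every clause now holds.
A satisfying assignment: x1: False,  x2: True,  x3: True,  x4: True,  x5: True.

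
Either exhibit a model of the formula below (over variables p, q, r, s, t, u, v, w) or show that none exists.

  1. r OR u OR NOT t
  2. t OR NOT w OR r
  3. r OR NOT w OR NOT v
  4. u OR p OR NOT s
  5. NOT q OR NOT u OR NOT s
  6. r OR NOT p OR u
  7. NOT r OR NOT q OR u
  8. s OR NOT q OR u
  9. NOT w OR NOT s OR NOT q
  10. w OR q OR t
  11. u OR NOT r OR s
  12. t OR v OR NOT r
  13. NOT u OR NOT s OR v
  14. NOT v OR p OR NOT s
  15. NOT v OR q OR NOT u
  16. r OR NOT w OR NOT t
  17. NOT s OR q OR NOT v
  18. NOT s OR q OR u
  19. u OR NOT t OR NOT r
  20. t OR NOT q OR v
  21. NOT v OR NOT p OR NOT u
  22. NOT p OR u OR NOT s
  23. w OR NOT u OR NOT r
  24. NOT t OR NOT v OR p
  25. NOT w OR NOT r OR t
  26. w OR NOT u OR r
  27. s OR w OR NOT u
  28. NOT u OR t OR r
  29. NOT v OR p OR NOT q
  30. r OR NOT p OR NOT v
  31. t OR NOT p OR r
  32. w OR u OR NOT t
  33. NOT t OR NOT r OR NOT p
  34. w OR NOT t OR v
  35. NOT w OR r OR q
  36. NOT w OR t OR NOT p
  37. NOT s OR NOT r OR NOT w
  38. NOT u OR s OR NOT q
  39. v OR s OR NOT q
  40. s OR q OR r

p=false; q=false; r=true; s=false; t=true; u=true; v=false; w=true

Try r = true.
Try q = false.
Try w = true.
From the singleton clause (t), t = true.
From the singleton clause (u), u = true.
From the singleton clause (NOT v), v = false.
From the singleton clause (NOT s), s = false.
From the singleton clause (NOT p), p = false.
This assignment satisfies each clause.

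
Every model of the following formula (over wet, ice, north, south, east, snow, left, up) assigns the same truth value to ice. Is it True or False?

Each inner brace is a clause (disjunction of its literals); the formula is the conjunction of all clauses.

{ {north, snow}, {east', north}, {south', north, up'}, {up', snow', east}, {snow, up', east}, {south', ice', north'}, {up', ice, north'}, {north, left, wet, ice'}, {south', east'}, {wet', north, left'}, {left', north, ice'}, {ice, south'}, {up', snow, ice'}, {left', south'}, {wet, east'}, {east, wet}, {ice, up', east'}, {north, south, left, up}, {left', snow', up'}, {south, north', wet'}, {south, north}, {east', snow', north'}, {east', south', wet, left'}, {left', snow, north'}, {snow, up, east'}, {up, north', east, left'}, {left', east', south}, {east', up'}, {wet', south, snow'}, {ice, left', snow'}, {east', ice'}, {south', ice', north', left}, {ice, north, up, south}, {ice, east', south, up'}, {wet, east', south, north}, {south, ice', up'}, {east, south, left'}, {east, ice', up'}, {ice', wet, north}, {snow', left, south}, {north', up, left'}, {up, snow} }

True

Suppose ice = 0.
From the singleton clause (south'), south = 0.
From the singleton clause (north), north = 1.
From the singleton clause (up'), up = 0.
From the singleton clause (wet'), wet = 0.
From the singleton clause (east'), east = 0.
That conflicts with the unit clause (east).
So every satisfying assignment has ice = True.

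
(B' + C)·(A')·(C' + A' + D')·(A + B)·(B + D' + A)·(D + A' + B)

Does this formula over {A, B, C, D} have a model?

Yes, satisfiable

(A') alone gives A = 0.
(B) alone gives B = 1.
(C) alone gives C = 1.
No clause remains; D is free.
A satisfying assignment: A=0; B=1; C=1; D=1.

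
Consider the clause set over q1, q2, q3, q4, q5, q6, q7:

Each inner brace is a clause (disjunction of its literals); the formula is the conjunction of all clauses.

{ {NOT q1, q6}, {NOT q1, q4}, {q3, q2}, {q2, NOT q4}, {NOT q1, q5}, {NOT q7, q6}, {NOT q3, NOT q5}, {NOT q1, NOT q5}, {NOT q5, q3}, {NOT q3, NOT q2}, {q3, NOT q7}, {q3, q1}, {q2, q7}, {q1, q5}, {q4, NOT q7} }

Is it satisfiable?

No, unsatisfiable

Suppose q1 = false.
From the singleton clause (q3), q3 = true.
From the singleton clause (NOT q5), q5 = false.
That conflicts with the unit clause (q5).
Backtrack on q1: now try q1 = true.
From the singleton clause (q6), q6 = true.
From the singleton clause (q4), q4 = true.
From the singleton clause (q2), q2 = true.
From the singleton clause (q5), q5 = true.
That conflicts with the unit clause (NOT q5).
Both values of q1 lead to a conflict.
No assignment satisfies every clause.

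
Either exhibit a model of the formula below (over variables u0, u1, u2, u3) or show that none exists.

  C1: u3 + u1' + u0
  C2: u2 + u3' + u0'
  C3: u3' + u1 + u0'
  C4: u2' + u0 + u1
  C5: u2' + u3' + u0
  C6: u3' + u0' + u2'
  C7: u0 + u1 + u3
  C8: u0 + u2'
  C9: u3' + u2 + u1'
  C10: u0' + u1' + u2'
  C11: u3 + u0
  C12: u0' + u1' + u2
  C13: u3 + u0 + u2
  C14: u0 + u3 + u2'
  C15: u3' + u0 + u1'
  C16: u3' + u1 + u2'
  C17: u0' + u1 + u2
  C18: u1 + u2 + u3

Suppose u0 = 1.
Suppose u2 = 1.
The clause (u3') is unit, so u3 = 0.
The clause (u1') is unit, so u1 = 0.
Every clause now holds.

u0: 1,  u1: 0,  u2: 1,  u3: 0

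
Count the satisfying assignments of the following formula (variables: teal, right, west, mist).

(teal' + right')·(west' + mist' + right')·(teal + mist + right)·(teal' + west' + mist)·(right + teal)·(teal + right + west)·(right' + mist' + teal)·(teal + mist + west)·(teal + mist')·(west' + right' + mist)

There are 2^4 = 16 truth assignments over (teal, right, west, mist).
Check each against the 10 clauses (columns in the order teal, right, west, mist):
  F F F F  ✗ fails (teal + mist + right)
  F F F T  ✗ fails (right + teal)
  F F T F  ✗ fails (teal + mist + right)
  F F T T  ✗ fails (right + teal)
  F T F F  ✗ fails (teal + mist + west)
  F T F T  ✗ fails (right' + mist' + teal)
  F T T F  ✗ fails (west' + right' + mist)
  F T T T  ✗ fails (west' + mist' + right')
  T F F F  ✓ satisfies all
  T F F T  ✓ satisfies all
  T F T F  ✗ fails (teal' + west' + mist)
  T F T T  ✓ satisfies all
  T T F F  ✗ fails (teal' + right')
  T T F T  ✗ fails (teal' + right')
  T T T F  ✗ fails (teal' + right')
  T T T T  ✗ fails (teal' + right')
3 of the 16 rows are models.

3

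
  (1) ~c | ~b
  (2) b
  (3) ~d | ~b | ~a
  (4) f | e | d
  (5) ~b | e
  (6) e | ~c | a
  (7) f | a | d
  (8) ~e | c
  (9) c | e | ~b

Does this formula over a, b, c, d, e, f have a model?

No

From the singleton clause (b), b = 1.
From the singleton clause (~c), c = 0.
From the singleton clause (e), e = 1.
That conflicts with the unit clause (~e).
No assignment satisfies every clause.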